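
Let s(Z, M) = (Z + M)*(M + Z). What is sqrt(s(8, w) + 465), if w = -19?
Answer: sqrt(586) ≈ 24.207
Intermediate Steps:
s(Z, M) = (M + Z)**2 (s(Z, M) = (M + Z)*(M + Z) = (M + Z)**2)
sqrt(s(8, w) + 465) = sqrt((-19 + 8)**2 + 465) = sqrt((-11)**2 + 465) = sqrt(121 + 465) = sqrt(586)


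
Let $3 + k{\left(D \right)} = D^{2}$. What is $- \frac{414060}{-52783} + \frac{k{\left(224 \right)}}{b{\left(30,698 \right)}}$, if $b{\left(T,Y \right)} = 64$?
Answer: $\frac{2674781299}{3378112} \approx 791.8$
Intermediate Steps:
$k{\left(D \right)} = -3 + D^{2}$
$- \frac{414060}{-52783} + \frac{k{\left(224 \right)}}{b{\left(30,698 \right)}} = - \frac{414060}{-52783} + \frac{-3 + 224^{2}}{64} = \left(-414060\right) \left(- \frac{1}{52783}\right) + \left(-3 + 50176\right) \frac{1}{64} = \frac{414060}{52783} + 50173 \cdot \frac{1}{64} = \frac{414060}{52783} + \frac{50173}{64} = \frac{2674781299}{3378112}$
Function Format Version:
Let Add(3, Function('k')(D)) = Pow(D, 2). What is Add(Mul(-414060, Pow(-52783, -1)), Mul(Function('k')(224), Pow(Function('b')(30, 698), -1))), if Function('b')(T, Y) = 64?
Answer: Rational(2674781299, 3378112) ≈ 791.80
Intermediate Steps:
Function('k')(D) = Add(-3, Pow(D, 2))
Add(Mul(-414060, Pow(-52783, -1)), Mul(Function('k')(224), Pow(Function('b')(30, 698), -1))) = Add(Mul(-414060, Pow(-52783, -1)), Mul(Add(-3, Pow(224, 2)), Pow(64, -1))) = Add(Mul(-414060, Rational(-1, 52783)), Mul(Add(-3, 50176), Rational(1, 64))) = Add(Rational(414060, 52783), Mul(50173, Rational(1, 64))) = Add(Rational(414060, 52783), Rational(50173, 64)) = Rational(2674781299, 3378112)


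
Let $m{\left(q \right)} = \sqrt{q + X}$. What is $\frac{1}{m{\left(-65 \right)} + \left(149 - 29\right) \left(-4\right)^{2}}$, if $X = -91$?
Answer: $\frac{160}{307213} - \frac{i \sqrt{39}}{1843278} \approx 0.00052081 - 3.388 \cdot 10^{-6} i$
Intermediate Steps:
$m{\left(q \right)} = \sqrt{-91 + q}$ ($m{\left(q \right)} = \sqrt{q - 91} = \sqrt{-91 + q}$)
$\frac{1}{m{\left(-65 \right)} + \left(149 - 29\right) \left(-4\right)^{2}} = \frac{1}{\sqrt{-91 - 65} + \left(149 - 29\right) \left(-4\right)^{2}} = \frac{1}{\sqrt{-156} + 120 \cdot 16} = \frac{1}{2 i \sqrt{39} + 1920} = \frac{1}{1920 + 2 i \sqrt{39}}$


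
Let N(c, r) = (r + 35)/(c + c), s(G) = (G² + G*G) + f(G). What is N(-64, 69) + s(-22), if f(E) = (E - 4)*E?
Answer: 24627/16 ≈ 1539.2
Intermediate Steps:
f(E) = E*(-4 + E) (f(E) = (-4 + E)*E = E*(-4 + E))
s(G) = 2*G² + G*(-4 + G) (s(G) = (G² + G*G) + G*(-4 + G) = (G² + G²) + G*(-4 + G) = 2*G² + G*(-4 + G))
N(c, r) = (35 + r)/(2*c) (N(c, r) = (35 + r)/((2*c)) = (35 + r)*(1/(2*c)) = (35 + r)/(2*c))
N(-64, 69) + s(-22) = (½)*(35 + 69)/(-64) - 22*(-4 + 3*(-22)) = (½)*(-1/64)*104 - 22*(-4 - 66) = -13/16 - 22*(-70) = -13/16 + 1540 = 24627/16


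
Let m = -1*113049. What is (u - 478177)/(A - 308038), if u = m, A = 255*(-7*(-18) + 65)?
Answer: 591226/259333 ≈ 2.2798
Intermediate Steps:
A = 48705 (A = 255*(126 + 65) = 255*191 = 48705)
m = -113049
u = -113049
(u - 478177)/(A - 308038) = (-113049 - 478177)/(48705 - 308038) = -591226/(-259333) = -591226*(-1/259333) = 591226/259333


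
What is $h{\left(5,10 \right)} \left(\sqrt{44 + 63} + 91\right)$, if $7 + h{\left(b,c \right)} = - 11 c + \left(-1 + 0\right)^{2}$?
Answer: $-10556 - 116 \sqrt{107} \approx -11756.0$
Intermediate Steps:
$h{\left(b,c \right)} = -6 - 11 c$ ($h{\left(b,c \right)} = -7 - \left(- \left(-1 + 0\right)^{2} + 11 c\right) = -7 - \left(-1 + 11 c\right) = -6 - 11 c$)
$h{\left(5,10 \right)} \left(\sqrt{44 + 63} + 91\right) = \left(-6 - 110\right) \left(\sqrt{44 + 63} + 91\right) = \left(-6 - 110\right) \left(\sqrt{107} + 91\right) = - 116 \left(91 + \sqrt{107}\right) = -10556 - 116 \sqrt{107}$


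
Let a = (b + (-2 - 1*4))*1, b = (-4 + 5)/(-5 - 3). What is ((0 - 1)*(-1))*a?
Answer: -49/8 ≈ -6.1250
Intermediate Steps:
b = -⅛ (b = 1/(-8) = 1*(-⅛) = -⅛ ≈ -0.12500)
a = -49/8 (a = (-⅛ + (-2 - 1*4))*1 = (-⅛ + (-2 - 4))*1 = (-⅛ - 6)*1 = -49/8*1 = -49/8 ≈ -6.1250)
((0 - 1)*(-1))*a = ((0 - 1)*(-1))*(-49/8) = -1*(-1)*(-49/8) = 1*(-49/8) = -49/8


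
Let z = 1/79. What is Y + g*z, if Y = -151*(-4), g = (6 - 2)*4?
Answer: 47732/79 ≈ 604.20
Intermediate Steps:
z = 1/79 ≈ 0.012658
g = 16 (g = 4*4 = 16)
Y = 604
Y + g*z = 604 + 16*(1/79) = 604 + 16/79 = 47732/79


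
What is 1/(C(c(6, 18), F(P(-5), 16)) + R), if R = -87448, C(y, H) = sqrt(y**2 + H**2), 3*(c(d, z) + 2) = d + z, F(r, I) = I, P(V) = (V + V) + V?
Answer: -21862/1911788103 - sqrt(73)/3823576206 ≈ -1.1438e-5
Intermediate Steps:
P(V) = 3*V (P(V) = 2*V + V = 3*V)
c(d, z) = -2 + d/3 + z/3 (c(d, z) = -2 + (d + z)/3 = -2 + (d/3 + z/3) = -2 + d/3 + z/3)
C(y, H) = sqrt(H**2 + y**2)
1/(C(c(6, 18), F(P(-5), 16)) + R) = 1/(sqrt(16**2 + (-2 + (1/3)*6 + (1/3)*18)**2) - 87448) = 1/(sqrt(256 + (-2 + 2 + 6)**2) - 87448) = 1/(sqrt(256 + 6**2) - 87448) = 1/(sqrt(256 + 36) - 87448) = 1/(sqrt(292) - 87448) = 1/(2*sqrt(73) - 87448) = 1/(-87448 + 2*sqrt(73))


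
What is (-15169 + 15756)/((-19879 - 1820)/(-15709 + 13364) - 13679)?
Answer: -1376515/32055556 ≈ -0.042942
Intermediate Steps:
(-15169 + 15756)/((-19879 - 1820)/(-15709 + 13364) - 13679) = 587/(-21699/(-2345) - 13679) = 587/(-21699*(-1/2345) - 13679) = 587/(21699/2345 - 13679) = 587/(-32055556/2345) = 587*(-2345/32055556) = -1376515/32055556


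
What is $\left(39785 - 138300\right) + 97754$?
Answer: $-761$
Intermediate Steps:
$\left(39785 - 138300\right) + 97754 = -98515 + 97754 = -761$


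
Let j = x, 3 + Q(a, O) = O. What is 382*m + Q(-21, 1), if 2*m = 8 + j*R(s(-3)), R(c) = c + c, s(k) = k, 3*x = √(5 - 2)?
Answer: 1526 - 382*√3 ≈ 864.36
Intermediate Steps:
x = √3/3 (x = √(5 - 2)/3 = √3/3 ≈ 0.57735)
Q(a, O) = -3 + O
j = √3/3 ≈ 0.57735
R(c) = 2*c
m = 4 - √3 (m = (8 + (√3/3)*(2*(-3)))/2 = (8 + (√3/3)*(-6))/2 = (8 - 2*√3)/2 = 4 - √3 ≈ 2.2679)
382*m + Q(-21, 1) = 382*(4 - √3) + (-3 + 1) = (1528 - 382*√3) - 2 = 1526 - 382*√3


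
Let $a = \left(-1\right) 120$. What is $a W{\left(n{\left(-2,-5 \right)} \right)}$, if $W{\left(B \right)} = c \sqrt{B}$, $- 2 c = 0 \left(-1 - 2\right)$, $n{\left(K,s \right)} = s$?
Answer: $0$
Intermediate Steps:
$c = 0$ ($c = - \frac{0 \left(-1 - 2\right)}{2} = - \frac{0 \left(-3\right)}{2} = \left(- \frac{1}{2}\right) 0 = 0$)
$a = -120$
$W{\left(B \right)} = 0$ ($W{\left(B \right)} = 0 \sqrt{B} = 0$)
$a W{\left(n{\left(-2,-5 \right)} \right)} = \left(-120\right) 0 = 0$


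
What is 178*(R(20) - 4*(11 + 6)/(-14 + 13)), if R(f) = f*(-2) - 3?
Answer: 4450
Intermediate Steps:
R(f) = -3 - 2*f (R(f) = -2*f - 3 = -3 - 2*f)
178*(R(20) - 4*(11 + 6)/(-14 + 13)) = 178*((-3 - 2*20) - 4*(11 + 6)/(-14 + 13)) = 178*((-3 - 40) - 68/(-1)) = 178*(-43 - 68*(-1)) = 178*(-43 - 4*(-17)) = 178*(-43 + 68) = 178*25 = 4450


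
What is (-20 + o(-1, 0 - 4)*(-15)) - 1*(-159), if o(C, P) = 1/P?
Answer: 571/4 ≈ 142.75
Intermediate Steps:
(-20 + o(-1, 0 - 4)*(-15)) - 1*(-159) = (-20 - 15/(0 - 4)) - 1*(-159) = (-20 - 15/(-4)) + 159 = (-20 - ¼*(-15)) + 159 = (-20 + 15/4) + 159 = -65/4 + 159 = 571/4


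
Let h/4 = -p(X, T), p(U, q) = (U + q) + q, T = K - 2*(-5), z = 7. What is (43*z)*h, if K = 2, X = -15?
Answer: -10836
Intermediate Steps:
T = 12 (T = 2 - 2*(-5) = 2 + 10 = 12)
p(U, q) = U + 2*q
h = -36 (h = 4*(-(-15 + 2*12)) = 4*(-(-15 + 24)) = 4*(-1*9) = 4*(-9) = -36)
(43*z)*h = (43*7)*(-36) = 301*(-36) = -10836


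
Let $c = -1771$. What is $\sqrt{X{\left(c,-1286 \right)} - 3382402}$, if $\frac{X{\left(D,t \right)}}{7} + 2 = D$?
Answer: $i \sqrt{3394813} \approx 1842.5 i$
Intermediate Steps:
$X{\left(D,t \right)} = -14 + 7 D$
$\sqrt{X{\left(c,-1286 \right)} - 3382402} = \sqrt{\left(-14 + 7 \left(-1771\right)\right) - 3382402} = \sqrt{\left(-14 - 12397\right) - 3382402} = \sqrt{-12411 - 3382402} = \sqrt{-3394813} = i \sqrt{3394813}$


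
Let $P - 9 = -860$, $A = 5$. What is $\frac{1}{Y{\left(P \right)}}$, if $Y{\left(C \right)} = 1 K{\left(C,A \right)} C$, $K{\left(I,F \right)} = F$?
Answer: $- \frac{1}{4255} \approx -0.00023502$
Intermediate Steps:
$P = -851$ ($P = 9 - 860 = -851$)
$Y{\left(C \right)} = 5 C$ ($Y{\left(C \right)} = 1 \cdot 5 C = 5 C$)
$\frac{1}{Y{\left(P \right)}} = \frac{1}{5 \left(-851\right)} = \frac{1}{-4255} = - \frac{1}{4255}$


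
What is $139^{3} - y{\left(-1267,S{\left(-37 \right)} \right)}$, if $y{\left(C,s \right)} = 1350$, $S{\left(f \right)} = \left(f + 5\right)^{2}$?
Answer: $2684269$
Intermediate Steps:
$S{\left(f \right)} = \left(5 + f\right)^{2}$
$139^{3} - y{\left(-1267,S{\left(-37 \right)} \right)} = 139^{3} - 1350 = 2685619 - 1350 = 2684269$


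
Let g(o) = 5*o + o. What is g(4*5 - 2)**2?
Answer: 11664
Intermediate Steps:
g(o) = 6*o
g(4*5 - 2)**2 = (6*(4*5 - 2))**2 = (6*(20 - 2))**2 = (6*18)**2 = 108**2 = 11664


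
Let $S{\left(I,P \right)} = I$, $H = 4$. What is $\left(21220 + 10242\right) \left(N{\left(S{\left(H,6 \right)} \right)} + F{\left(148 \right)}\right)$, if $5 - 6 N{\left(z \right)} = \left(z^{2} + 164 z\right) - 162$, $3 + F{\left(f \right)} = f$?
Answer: $\frac{5741815}{3} \approx 1.9139 \cdot 10^{6}$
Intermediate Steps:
$F{\left(f \right)} = -3 + f$
$N{\left(z \right)} = \frac{167}{6} - \frac{82 z}{3} - \frac{z^{2}}{6}$ ($N{\left(z \right)} = \frac{5}{6} - \frac{\left(z^{2} + 164 z\right) - 162}{6} = \frac{5}{6} - \frac{-162 + z^{2} + 164 z}{6} = \frac{5}{6} - \left(-27 + \frac{z^{2}}{6} + \frac{82 z}{3}\right) = \frac{167}{6} - \frac{82 z}{3} - \frac{z^{2}}{6}$)
$\left(21220 + 10242\right) \left(N{\left(S{\left(H,6 \right)} \right)} + F{\left(148 \right)}\right) = \left(21220 + 10242\right) \left(\left(\frac{167}{6} - \frac{328}{3} - \frac{4^{2}}{6}\right) + \left(-3 + 148\right)\right) = 31462 \left(\left(\frac{167}{6} - \frac{328}{3} - \frac{8}{3}\right) + 145\right) = 31462 \left(- \frac{505}{6} + 145\right) = 31462 \cdot \frac{365}{6} = \frac{5741815}{3}$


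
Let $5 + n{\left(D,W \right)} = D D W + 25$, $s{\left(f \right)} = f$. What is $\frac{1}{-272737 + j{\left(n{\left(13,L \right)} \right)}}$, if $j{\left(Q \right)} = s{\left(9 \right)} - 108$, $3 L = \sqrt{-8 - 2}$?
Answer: $- \frac{1}{272836} \approx -3.6652 \cdot 10^{-6}$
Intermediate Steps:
$L = \frac{i \sqrt{10}}{3}$ ($L = \frac{\sqrt{-8 - 2}}{3} = \frac{\sqrt{-10}}{3} = \frac{i \sqrt{10}}{3} \approx 1.0541 i$)
$n{\left(D,W \right)} = 20 + W D^{2}$ ($n{\left(D,W \right)} = -5 + \left(D D W + 25\right) = -5 + \left(D^{2} W + 25\right) = -5 + \left(W D^{2} + 25\right) = -5 + \left(25 + W D^{2}\right) = 20 + W D^{2}$)
$j{\left(Q \right)} = -99$ ($j{\left(Q \right)} = 9 - 108 = -99$)
$\frac{1}{-272737 + j{\left(n{\left(13,L \right)} \right)}} = \frac{1}{-272737 - 99} = \frac{1}{-272836} = - \frac{1}{272836}$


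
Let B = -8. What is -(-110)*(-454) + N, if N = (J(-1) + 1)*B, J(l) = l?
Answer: -49940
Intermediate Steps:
N = 0 (N = (-1 + 1)*(-8) = 0*(-8) = 0)
-(-110)*(-454) + N = -(-110)*(-454) + 0 = -110*454 + 0 = -49940 + 0 = -49940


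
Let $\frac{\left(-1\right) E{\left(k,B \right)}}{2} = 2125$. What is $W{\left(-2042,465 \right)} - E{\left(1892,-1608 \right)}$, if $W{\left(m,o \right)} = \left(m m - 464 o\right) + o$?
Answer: $3958719$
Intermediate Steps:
$E{\left(k,B \right)} = -4250$ ($E{\left(k,B \right)} = \left(-2\right) 2125 = -4250$)
$W{\left(m,o \right)} = m^{2} - 463 o$ ($W{\left(m,o \right)} = \left(m^{2} - 464 o\right) + o = m^{2} - 463 o$)
$W{\left(-2042,465 \right)} - E{\left(1892,-1608 \right)} = \left(\left(-2042\right)^{2} - 215295\right) - -4250 = \left(4169764 - 215295\right) + 4250 = 3954469 + 4250 = 3958719$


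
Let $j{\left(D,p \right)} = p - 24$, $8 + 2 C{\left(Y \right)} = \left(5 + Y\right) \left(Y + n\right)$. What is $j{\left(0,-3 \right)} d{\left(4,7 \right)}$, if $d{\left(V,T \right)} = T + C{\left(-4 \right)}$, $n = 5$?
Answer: $- \frac{189}{2} \approx -94.5$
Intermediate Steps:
$C{\left(Y \right)} = -4 + \frac{\left(5 + Y\right)^{2}}{2}$ ($C{\left(Y \right)} = -4 + \frac{\left(5 + Y\right) \left(Y + 5\right)}{2} = -4 + \frac{\left(5 + Y\right) \left(5 + Y\right)}{2} = -4 + \frac{\left(5 + Y\right)^{2}}{2}$)
$j{\left(D,p \right)} = -24 + p$ ($j{\left(D,p \right)} = p - 24 = -24 + p$)
$d{\left(V,T \right)} = - \frac{7}{2} + T$ ($d{\left(V,T \right)} = T + \left(\frac{17}{2} + \frac{\left(-4\right)^{2}}{2} + 5 \left(-4\right)\right) = T + \left(\frac{17}{2} + \frac{1}{2} \cdot 16 - 20\right) = T + \left(\frac{17}{2} + 8 - 20\right) = T - \frac{7}{2} = - \frac{7}{2} + T$)
$j{\left(0,-3 \right)} d{\left(4,7 \right)} = \left(-24 - 3\right) \left(- \frac{7}{2} + 7\right) = \left(-27\right) \frac{7}{2} = - \frac{189}{2}$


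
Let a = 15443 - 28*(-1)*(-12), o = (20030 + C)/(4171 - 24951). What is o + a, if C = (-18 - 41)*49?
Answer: 313906321/20780 ≈ 15106.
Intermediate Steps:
C = -2891 (C = -59*49 = -2891)
o = -17139/20780 (o = (20030 - 2891)/(4171 - 24951) = 17139/(-20780) = 17139*(-1/20780) = -17139/20780 ≈ -0.82478)
a = 15107 (a = 15443 + 28*(-12) = 15443 - 336 = 15107)
o + a = -17139/20780 + 15107 = 313906321/20780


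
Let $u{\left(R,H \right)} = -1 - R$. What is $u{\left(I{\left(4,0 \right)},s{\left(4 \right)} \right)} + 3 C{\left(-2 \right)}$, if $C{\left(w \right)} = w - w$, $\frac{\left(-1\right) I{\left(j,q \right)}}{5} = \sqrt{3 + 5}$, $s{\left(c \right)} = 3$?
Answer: $-1 + 10 \sqrt{2} \approx 13.142$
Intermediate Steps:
$I{\left(j,q \right)} = - 10 \sqrt{2}$ ($I{\left(j,q \right)} = - 5 \sqrt{3 + 5} = - 5 \sqrt{8} = - 5 \cdot 2 \sqrt{2} = - 10 \sqrt{2}$)
$C{\left(w \right)} = 0$
$u{\left(I{\left(4,0 \right)},s{\left(4 \right)} \right)} + 3 C{\left(-2 \right)} = \left(-1 - - 10 \sqrt{2}\right) + 3 \cdot 0 = \left(-1 + 10 \sqrt{2}\right) + 0 = -1 + 10 \sqrt{2}$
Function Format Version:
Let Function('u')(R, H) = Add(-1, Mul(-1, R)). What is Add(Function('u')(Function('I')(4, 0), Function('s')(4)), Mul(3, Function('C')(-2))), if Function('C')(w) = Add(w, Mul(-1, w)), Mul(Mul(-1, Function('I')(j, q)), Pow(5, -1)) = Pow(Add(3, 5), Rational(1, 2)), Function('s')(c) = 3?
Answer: Add(-1, Mul(10, Pow(2, Rational(1, 2)))) ≈ 13.142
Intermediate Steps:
Function('I')(j, q) = Mul(-10, Pow(2, Rational(1, 2))) (Function('I')(j, q) = Mul(-5, Pow(Add(3, 5), Rational(1, 2))) = Mul(-5, Pow(8, Rational(1, 2))) = Mul(-5, Mul(2, Pow(2, Rational(1, 2)))) = Mul(-10, Pow(2, Rational(1, 2))))
Function('C')(w) = 0
Add(Function('u')(Function('I')(4, 0), Function('s')(4)), Mul(3, Function('C')(-2))) = Add(Add(-1, Mul(-1, Mul(-10, Pow(2, Rational(1, 2))))), Mul(3, 0)) = Add(Add(-1, Mul(10, Pow(2, Rational(1, 2)))), 0) = Add(-1, Mul(10, Pow(2, Rational(1, 2))))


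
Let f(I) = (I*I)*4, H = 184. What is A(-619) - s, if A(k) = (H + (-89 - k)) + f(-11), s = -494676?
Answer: 495874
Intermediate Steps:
f(I) = 4*I² (f(I) = I²*4 = 4*I²)
A(k) = 579 - k (A(k) = (184 + (-89 - k)) + 4*(-11)² = (95 - k) + 4*121 = (95 - k) + 484 = 579 - k)
A(-619) - s = (579 - 1*(-619)) - 1*(-494676) = (579 + 619) + 494676 = 1198 + 494676 = 495874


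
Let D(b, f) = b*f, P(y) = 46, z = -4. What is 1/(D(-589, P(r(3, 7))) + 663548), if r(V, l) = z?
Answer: 1/636454 ≈ 1.5712e-6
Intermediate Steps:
r(V, l) = -4
1/(D(-589, P(r(3, 7))) + 663548) = 1/(-589*46 + 663548) = 1/(-27094 + 663548) = 1/636454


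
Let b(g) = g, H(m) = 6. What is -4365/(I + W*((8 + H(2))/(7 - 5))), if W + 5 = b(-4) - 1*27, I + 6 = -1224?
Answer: 1455/494 ≈ 2.9453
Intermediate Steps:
I = -1230 (I = -6 - 1224 = -1230)
W = -36 (W = -5 + (-4 - 1*27) = -5 + (-4 - 27) = -5 - 31 = -36)
-4365/(I + W*((8 + H(2))/(7 - 5))) = -4365/(-1230 - 36*(8 + 6)/(7 - 5)) = -4365/(-1230 - 504/2) = -4365/(-1230 - 36*7) = -4365/(-1230 - 252) = -4365/(-1482) = -1/1482*(-4365) = 1455/494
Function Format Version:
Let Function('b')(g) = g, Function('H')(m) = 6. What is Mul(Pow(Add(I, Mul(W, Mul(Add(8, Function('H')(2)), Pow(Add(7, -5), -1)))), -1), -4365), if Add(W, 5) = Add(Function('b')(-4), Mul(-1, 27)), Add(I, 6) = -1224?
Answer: Rational(1455, 494) ≈ 2.9453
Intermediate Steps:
I = -1230 (I = Add(-6, -1224) = -1230)
W = -36 (W = Add(-5, Add(-4, Mul(-1, 27))) = Add(-5, Add(-4, -27)) = Add(-5, -31) = -36)
Mul(Pow(Add(I, Mul(W, Mul(Add(8, Function('H')(2)), Pow(Add(7, -5), -1)))), -1), -4365) = Mul(Pow(Add(-1230, Mul(-36, Mul(Add(8, 6), Pow(Add(7, -5), -1)))), -1), -4365) = Mul(Pow(Add(-1230, Mul(-36, Mul(14, Pow(2, -1)))), -1), -4365) = Mul(Pow(Add(-1230, Mul(-36, Mul(14, Rational(1, 2)))), -1), -4365) = Mul(Pow(Add(-1230, Mul(-36, 7)), -1), -4365) = Mul(Pow(Add(-1230, -252), -1), -4365) = Mul(Pow(-1482, -1), -4365) = Mul(Rational(-1, 1482), -4365) = Rational(1455, 494)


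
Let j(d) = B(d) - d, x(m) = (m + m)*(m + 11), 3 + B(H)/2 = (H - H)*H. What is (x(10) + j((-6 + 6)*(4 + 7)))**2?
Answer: 171396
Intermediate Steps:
B(H) = -6 (B(H) = -6 + 2*((H - H)*H) = -6 + 2*(0*H) = -6 + 2*0 = -6 + 0 = -6)
x(m) = 2*m*(11 + m) (x(m) = (2*m)*(11 + m) = 2*m*(11 + m))
j(d) = -6 - d
(x(10) + j((-6 + 6)*(4 + 7)))**2 = (2*10*(11 + 10) + (-6 - (-6 + 6)*(4 + 7)))**2 = (2*10*21 + (-6 - 0*11))**2 = (420 + (-6 - 1*0))**2 = (420 + (-6 + 0))**2 = (420 - 6)**2 = 414**2 = 171396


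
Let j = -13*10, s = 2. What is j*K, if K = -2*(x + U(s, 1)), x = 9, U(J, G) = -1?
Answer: 2080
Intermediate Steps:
j = -130
K = -16 (K = -2*(9 - 1) = -2*8 = -16)
j*K = -130*(-16) = 2080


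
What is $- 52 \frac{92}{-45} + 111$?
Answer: $\frac{9779}{45} \approx 217.31$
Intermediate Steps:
$- 52 \frac{92}{-45} + 111 = - 52 \cdot 92 \left(- \frac{1}{45}\right) + 111 = \left(-52\right) \left(- \frac{92}{45}\right) + 111 = \frac{4784}{45} + 111 = \frac{9779}{45}$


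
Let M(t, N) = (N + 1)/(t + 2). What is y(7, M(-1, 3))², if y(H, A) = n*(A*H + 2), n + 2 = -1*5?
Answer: 44100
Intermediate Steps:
M(t, N) = (1 + N)/(2 + t)
n = -7 (n = -2 - 1*5 = -2 - 5 = -7)
y(H, A) = -14 - 7*A*H (y(H, A) = -7*(A*H + 2) = -7*(2 + A*H) = -14 - 7*A*H)
y(7, M(-1, 3))² = (-14 - 7*(1 + 3)/(2 - 1)*7)² = (-14 - 7*4/1*7)² = (-14 - 7*1*4*7)² = (-14 - 7*4*7)² = (-14 - 196)² = (-210)² = 44100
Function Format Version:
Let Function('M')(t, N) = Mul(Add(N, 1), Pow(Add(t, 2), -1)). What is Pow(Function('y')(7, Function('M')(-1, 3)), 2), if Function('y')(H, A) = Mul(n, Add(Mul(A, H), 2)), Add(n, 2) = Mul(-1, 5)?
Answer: 44100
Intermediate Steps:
Function('M')(t, N) = Mul(Pow(Add(2, t), -1), Add(1, N)) (Function('M')(t, N) = Mul(Add(1, N), Pow(Add(2, t), -1)) = Mul(Pow(Add(2, t), -1), Add(1, N)))
n = -7 (n = Add(-2, Mul(-1, 5)) = Add(-2, -5) = -7)
Function('y')(H, A) = Add(-14, Mul(-7, A, H)) (Function('y')(H, A) = Mul(-7, Add(Mul(A, H), 2)) = Mul(-7, Add(2, Mul(A, H))) = Add(-14, Mul(-7, A, H)))
Pow(Function('y')(7, Function('M')(-1, 3)), 2) = Pow(Add(-14, Mul(-7, Mul(Pow(Add(2, -1), -1), Add(1, 3)), 7)), 2) = Pow(Add(-14, Mul(-7, Mul(Pow(1, -1), 4), 7)), 2) = Pow(Add(-14, Mul(-7, Mul(1, 4), 7)), 2) = Pow(Add(-14, Mul(-7, 4, 7)), 2) = Pow(Add(-14, -196), 2) = Pow(-210, 2) = 44100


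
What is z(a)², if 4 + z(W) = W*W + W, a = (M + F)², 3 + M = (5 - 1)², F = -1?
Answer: 435807376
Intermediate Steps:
M = 13 (M = -3 + (5 - 1)² = -3 + 4² = -3 + 16 = 13)
a = 144 (a = (13 - 1)² = 12² = 144)
z(W) = -4 + W + W² (z(W) = -4 + (W*W + W) = -4 + (W² + W) = -4 + (W + W²) = -4 + W + W²)
z(a)² = (-4 + 144 + 144²)² = (-4 + 144 + 20736)² = 20876² = 435807376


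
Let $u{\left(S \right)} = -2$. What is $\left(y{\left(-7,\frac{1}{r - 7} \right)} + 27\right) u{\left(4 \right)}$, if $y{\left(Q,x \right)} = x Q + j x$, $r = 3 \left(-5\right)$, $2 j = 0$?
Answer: $- \frac{601}{11} \approx -54.636$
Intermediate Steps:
$j = 0$ ($j = \frac{1}{2} \cdot 0 = 0$)
$r = -15$
$y{\left(Q,x \right)} = Q x$ ($y{\left(Q,x \right)} = x Q + 0 x = Q x + 0 = Q x$)
$\left(y{\left(-7,\frac{1}{r - 7} \right)} + 27\right) u{\left(4 \right)} = \left(- \frac{7}{-15 - 7} + 27\right) \left(-2\right) = \left(- \frac{7}{-22} + 27\right) \left(-2\right) = \left(\left(-7\right) \left(- \frac{1}{22}\right) + 27\right) \left(-2\right) = \left(\frac{7}{22} + 27\right) \left(-2\right) = \frac{601}{22} \left(-2\right) = - \frac{601}{11}$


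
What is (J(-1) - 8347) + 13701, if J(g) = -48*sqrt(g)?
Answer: 5354 - 48*I ≈ 5354.0 - 48.0*I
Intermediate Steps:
(J(-1) - 8347) + 13701 = (-48*I - 8347) + 13701 = (-8347 - 48*I) + 13701 = 5354 - 48*I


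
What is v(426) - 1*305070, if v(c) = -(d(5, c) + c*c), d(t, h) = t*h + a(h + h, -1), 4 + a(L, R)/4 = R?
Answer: -488656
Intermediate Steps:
a(L, R) = -16 + 4*R
d(t, h) = -20 + h*t (d(t, h) = t*h + (-16 + 4*(-1)) = h*t + (-16 - 4) = h*t - 20 = -20 + h*t)
v(c) = 20 - c**2 - 5*c (v(c) = -((-20 + c*5) + c*c) = -((-20 + 5*c) + c**2) = -(-20 + c**2 + 5*c) = 20 - c**2 - 5*c)
v(426) - 1*305070 = (20 - 1*426**2 - 5*426) - 1*305070 = (20 - 1*181476 - 2130) - 305070 = (20 - 181476 - 2130) - 305070 = -183586 - 305070 = -488656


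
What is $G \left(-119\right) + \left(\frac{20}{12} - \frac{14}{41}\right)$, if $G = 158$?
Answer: $- \frac{2312483}{123} \approx -18801.0$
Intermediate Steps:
$G \left(-119\right) + \left(\frac{20}{12} - \frac{14}{41}\right) = 158 \left(-119\right) + \left(\frac{20}{12} - \frac{14}{41}\right) = -18802 + \left(20 \cdot \frac{1}{12} - \frac{14}{41}\right) = -18802 + \left(\frac{5}{3} - \frac{14}{41}\right) = -18802 + \frac{163}{123} = - \frac{2312483}{123}$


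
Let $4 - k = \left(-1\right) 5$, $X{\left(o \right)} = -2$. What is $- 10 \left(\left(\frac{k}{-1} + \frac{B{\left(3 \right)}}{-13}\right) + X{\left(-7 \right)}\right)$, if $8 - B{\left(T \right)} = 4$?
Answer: $\frac{1470}{13} \approx 113.08$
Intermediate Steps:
$k = 9$ ($k = 4 - \left(-1\right) 5 = 4 - -5 = 4 + 5 = 9$)
$B{\left(T \right)} = 4$ ($B{\left(T \right)} = 8 - 4 = 4$)
$- 10 \left(\left(\frac{k}{-1} + \frac{B{\left(3 \right)}}{-13}\right) + X{\left(-7 \right)}\right) = - 10 \left(\left(\frac{9}{-1} + \frac{4}{-13}\right) - 2\right) = - 10 \left(\left(9 \left(-1\right) + 4 \left(- \frac{1}{13}\right)\right) - 2\right) = - 10 \left(\left(-9 - \frac{4}{13}\right) - 2\right) = - 10 \left(- \frac{121}{13} - 2\right) = \left(-10\right) \left(- \frac{147}{13}\right) = \frac{1470}{13}$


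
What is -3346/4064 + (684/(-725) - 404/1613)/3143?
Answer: -878850457817/1066945948400 ≈ -0.82371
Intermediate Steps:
-3346/4064 + (684/(-725) - 404/1613)/3143 = -3346*1/4064 + (684*(-1/725) - 404*1/1613)*(1/3143) = -1673/2032 + (-684/725 - 404/1613)*(1/3143) = -1673/2032 - 1396192/1169425*1/3143 = -1673/2032 - 199456/525071825 = -878850457817/1066945948400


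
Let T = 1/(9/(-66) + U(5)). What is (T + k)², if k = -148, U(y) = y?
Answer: 250082596/11449 ≈ 21843.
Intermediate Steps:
T = 22/107 (T = 1/(9/(-66) + 5) = 1/(9*(-1/66) + 5) = 1/(-3/22 + 5) = 1/(107/22) = 22/107 ≈ 0.20561)
(T + k)² = (22/107 - 148)² = (-15814/107)² = 250082596/11449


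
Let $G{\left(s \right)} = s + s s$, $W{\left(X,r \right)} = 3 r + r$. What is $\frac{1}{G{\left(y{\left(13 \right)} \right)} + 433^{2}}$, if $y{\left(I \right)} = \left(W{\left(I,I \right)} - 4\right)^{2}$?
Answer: $\frac{1}{5498209} \approx 1.8188 \cdot 10^{-7}$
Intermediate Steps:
$W{\left(X,r \right)} = 4 r$
$y{\left(I \right)} = \left(-4 + 4 I\right)^{2}$ ($y{\left(I \right)} = \left(4 I - 4\right)^{2} = \left(-4 + 4 I\right)^{2}$)
$G{\left(s \right)} = s + s^{2}$
$\frac{1}{G{\left(y{\left(13 \right)} \right)} + 433^{2}} = \frac{1}{16 \left(-1 + 13\right)^{2} \left(1 + 16 \left(-1 + 13\right)^{2}\right) + 433^{2}} = \frac{1}{16 \cdot 12^{2} \left(1 + 16 \cdot 12^{2}\right) + 187489} = \frac{1}{16 \cdot 144 \left(1 + 16 \cdot 144\right) + 187489} = \frac{1}{2304 \left(1 + 2304\right) + 187489} = \frac{1}{2304 \cdot 2305 + 187489} = \frac{1}{5310720 + 187489} = \frac{1}{5498209}$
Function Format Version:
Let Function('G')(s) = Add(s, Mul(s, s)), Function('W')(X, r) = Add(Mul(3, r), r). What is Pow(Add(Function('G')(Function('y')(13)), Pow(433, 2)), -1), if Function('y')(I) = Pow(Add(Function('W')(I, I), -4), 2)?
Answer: Rational(1, 5498209) ≈ 1.8188e-7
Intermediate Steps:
Function('W')(X, r) = Mul(4, r)
Function('y')(I) = Pow(Add(-4, Mul(4, I)), 2) (Function('y')(I) = Pow(Add(Mul(4, I), -4), 2) = Pow(Add(-4, Mul(4, I)), 2))
Function('G')(s) = Add(s, Pow(s, 2))
Pow(Add(Function('G')(Function('y')(13)), Pow(433, 2)), -1) = Pow(Add(Mul(Mul(16, Pow(Add(-1, 13), 2)), Add(1, Mul(16, Pow(Add(-1, 13), 2)))), Pow(433, 2)), -1) = Pow(Add(Mul(Mul(16, Pow(12, 2)), Add(1, Mul(16, Pow(12, 2)))), 187489), -1) = Pow(Add(Mul(Mul(16, 144), Add(1, Mul(16, 144))), 187489), -1) = Pow(Add(Mul(2304, Add(1, 2304)), 187489), -1) = Pow(Add(Mul(2304, 2305), 187489), -1) = Pow(Add(5310720, 187489), -1) = Pow(5498209, -1) = Rational(1, 5498209)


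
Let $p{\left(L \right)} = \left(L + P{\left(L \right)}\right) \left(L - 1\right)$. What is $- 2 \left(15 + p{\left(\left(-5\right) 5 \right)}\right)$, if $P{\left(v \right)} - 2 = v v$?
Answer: $31274$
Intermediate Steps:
$P{\left(v \right)} = 2 + v^{2}$ ($P{\left(v \right)} = 2 + v v = 2 + v^{2}$)
$p{\left(L \right)} = \left(-1 + L\right) \left(2 + L + L^{2}\right)$ ($p{\left(L \right)} = \left(L + \left(2 + L^{2}\right)\right) \left(L - 1\right) = \left(2 + L + L^{2}\right) \left(-1 + L\right) = \left(-1 + L\right) \left(2 + L + L^{2}\right)$)
$- 2 \left(15 + p{\left(\left(-5\right) 5 \right)}\right) = - 2 \left(15 - \left(27 + 15625\right)\right) = - 2 \left(15 - 15652\right) = \left(-2\right) \left(-15637\right) = 31274$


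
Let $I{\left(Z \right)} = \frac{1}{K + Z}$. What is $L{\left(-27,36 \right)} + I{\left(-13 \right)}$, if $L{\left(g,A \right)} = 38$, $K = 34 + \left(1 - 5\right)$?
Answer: $\frac{647}{17} \approx 38.059$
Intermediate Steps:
$K = 30$ ($K = 34 + \left(1 - 5\right) = 34 - 4 = 30$)
$I{\left(Z \right)} = \frac{1}{30 + Z}$
$L{\left(-27,36 \right)} + I{\left(-13 \right)} = 38 + \frac{1}{30 - 13} = 38 + \frac{1}{17} = \frac{647}{17}$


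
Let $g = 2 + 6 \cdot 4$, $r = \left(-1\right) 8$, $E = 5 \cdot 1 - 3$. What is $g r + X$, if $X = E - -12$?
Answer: $-194$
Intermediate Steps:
$E = 2$ ($E = 5 - 3 = 2$)
$r = -8$
$X = 14$ ($X = 2 - -12 = 2 + 12 = 14$)
$g = 26$ ($g = 2 + 24 = 26$)
$g r + X = 26 \left(-8\right) + 14 = -208 + 14 = -194$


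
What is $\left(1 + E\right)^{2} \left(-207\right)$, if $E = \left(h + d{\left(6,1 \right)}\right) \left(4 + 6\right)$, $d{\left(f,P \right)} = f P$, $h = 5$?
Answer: $-2550447$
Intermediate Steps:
$d{\left(f,P \right)} = P f$
$E = 110$ ($E = \left(5 + 1 \cdot 6\right) \left(4 + 6\right) = \left(5 + 6\right) 10 = 11 \cdot 10 = 110$)
$\left(1 + E\right)^{2} \left(-207\right) = \left(1 + 110\right)^{2} \left(-207\right) = 111^{2} \left(-207\right) = 12321 \left(-207\right) = -2550447$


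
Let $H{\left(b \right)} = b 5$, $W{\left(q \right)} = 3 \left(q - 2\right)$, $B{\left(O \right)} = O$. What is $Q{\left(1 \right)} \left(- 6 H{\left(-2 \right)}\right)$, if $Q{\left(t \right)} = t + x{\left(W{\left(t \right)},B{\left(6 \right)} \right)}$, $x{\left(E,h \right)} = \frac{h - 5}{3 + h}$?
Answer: $\frac{200}{3} \approx 66.667$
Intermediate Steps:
$W{\left(q \right)} = -6 + 3 q$ ($W{\left(q \right)} = 3 \left(-2 + q\right) = -6 + 3 q$)
$x{\left(E,h \right)} = \frac{-5 + h}{3 + h}$
$H{\left(b \right)} = 5 b$
$Q{\left(t \right)} = \frac{1}{9} + t$ ($Q{\left(t \right)} = t + \frac{-5 + 6}{3 + 6} = t + \frac{1}{9} \cdot 1 = t + \frac{1}{9} = \frac{1}{9} + t$)
$Q{\left(1 \right)} \left(- 6 H{\left(-2 \right)}\right) = \left(\frac{1}{9} + 1\right) \left(- 6 \cdot 5 \left(-2\right)\right) = \frac{10 \left(\left(-6\right) \left(-10\right)\right)}{9} = \frac{10}{9} \cdot 60 = \frac{200}{3}$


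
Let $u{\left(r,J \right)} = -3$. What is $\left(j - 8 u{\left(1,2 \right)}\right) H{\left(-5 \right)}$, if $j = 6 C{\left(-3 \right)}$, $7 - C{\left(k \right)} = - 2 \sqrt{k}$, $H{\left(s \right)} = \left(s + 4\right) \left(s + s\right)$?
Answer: $660 + 120 i \sqrt{3} \approx 660.0 + 207.85 i$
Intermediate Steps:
$H{\left(s \right)} = 2 s \left(4 + s\right)$ ($H{\left(s \right)} = \left(4 + s\right) 2 s = 2 s \left(4 + s\right)$)
$C{\left(k \right)} = 7 + 2 \sqrt{k}$ ($C{\left(k \right)} = 7 - - 2 \sqrt{k} = 7 + 2 \sqrt{k}$)
$j = 42 + 12 i \sqrt{3}$ ($j = 6 \left(7 + 2 \sqrt{-3}\right) = 6 \left(7 + 2 i \sqrt{3}\right) = 42 + 12 i \sqrt{3} \approx 42.0 + 20.785 i$)
$\left(j - 8 u{\left(1,2 \right)}\right) H{\left(-5 \right)} = \left(\left(42 + 12 i \sqrt{3}\right) - -24\right) 2 \left(-5\right) \left(4 - 5\right) = \left(\left(42 + 12 i \sqrt{3}\right) + 24\right) 2 \left(-5\right) \left(-1\right) = \left(66 + 12 i \sqrt{3}\right) 10 = 660 + 120 i \sqrt{3}$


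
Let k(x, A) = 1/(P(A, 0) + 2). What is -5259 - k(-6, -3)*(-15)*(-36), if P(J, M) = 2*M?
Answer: -5529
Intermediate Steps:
k(x, A) = ½ (k(x, A) = 1/(2*0 + 2) = 1/(0 + 2) = 1/2 = ½)
-5259 - k(-6, -3)*(-15)*(-36) = -5259 - (½)*(-15)*(-36) = -5259 - (-15)*(-36)/2 = -5259 - 1*270 = -5259 - 270 = -5529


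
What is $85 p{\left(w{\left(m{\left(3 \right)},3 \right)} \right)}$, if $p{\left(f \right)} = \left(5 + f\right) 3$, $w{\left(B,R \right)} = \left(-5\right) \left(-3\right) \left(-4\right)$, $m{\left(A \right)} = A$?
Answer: $-14025$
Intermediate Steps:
$w{\left(B,R \right)} = -60$ ($w{\left(B,R \right)} = 15 \left(-4\right) = -60$)
$p{\left(f \right)} = 15 + 3 f$
$85 p{\left(w{\left(m{\left(3 \right)},3 \right)} \right)} = 85 \left(15 + 3 \left(-60\right)\right) = 85 \left(15 - 180\right) = 85 \left(-165\right) = -14025$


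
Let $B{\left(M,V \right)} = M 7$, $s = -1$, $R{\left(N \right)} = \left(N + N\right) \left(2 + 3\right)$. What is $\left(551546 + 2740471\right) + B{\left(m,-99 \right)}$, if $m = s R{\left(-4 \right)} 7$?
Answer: $3293977$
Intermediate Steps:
$R{\left(N \right)} = 10 N$ ($R{\left(N \right)} = 2 N 5 = 10 N$)
$m = 280$ ($m = - 10 \left(-4\right) 7 = \left(-1\right) \left(-40\right) 7 = 40 \cdot 7 = 280$)
$B{\left(M,V \right)} = 7 M$
$\left(551546 + 2740471\right) + B{\left(m,-99 \right)} = \left(551546 + 2740471\right) + 7 \cdot 280 = 3292017 + 1960 = 3293977$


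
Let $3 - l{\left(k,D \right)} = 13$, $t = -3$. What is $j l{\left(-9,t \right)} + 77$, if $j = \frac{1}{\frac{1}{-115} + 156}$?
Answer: $\frac{1380153}{17939} \approx 76.936$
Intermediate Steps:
$l{\left(k,D \right)} = -10$ ($l{\left(k,D \right)} = 3 - 13 = -10$)
$j = \frac{115}{17939}$ ($j = \frac{1}{- \frac{1}{115} + 156} = \frac{1}{\frac{17939}{115}} = \frac{115}{17939} \approx 0.0064106$)
$j l{\left(-9,t \right)} + 77 = \frac{115}{17939} \left(-10\right) + 77 = - \frac{1150}{17939} + 77 = \frac{1380153}{17939}$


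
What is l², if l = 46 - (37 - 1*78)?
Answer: 7569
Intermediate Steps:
l = 87 (l = 46 - (37 - 78) = 46 - 1*(-41) = 46 + 41 = 87)
l² = 87² = 7569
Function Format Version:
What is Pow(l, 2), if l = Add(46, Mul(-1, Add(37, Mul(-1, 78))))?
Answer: 7569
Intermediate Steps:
l = 87 (l = Add(46, Mul(-1, Add(37, -78))) = Add(46, Mul(-1, -41)) = Add(46, 41) = 87)
Pow(l, 2) = Pow(87, 2) = 7569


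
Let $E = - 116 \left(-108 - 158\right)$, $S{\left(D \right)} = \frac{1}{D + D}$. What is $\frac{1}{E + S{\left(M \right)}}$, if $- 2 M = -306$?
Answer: $\frac{306}{9441937} \approx 3.2409 \cdot 10^{-5}$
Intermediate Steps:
$M = 153$ ($M = \left(- \frac{1}{2}\right) \left(-306\right) = 153$)
$S{\left(D \right)} = \frac{1}{2 D}$
$E = 30856$ ($E = \left(-116\right) \left(-266\right) = 30856$)
$\frac{1}{E + S{\left(M \right)}} = \frac{1}{30856 + \frac{1}{2 \cdot 153}} = \frac{1}{30856 + \frac{1}{2} \cdot \frac{1}{153}} = \frac{1}{30856 + \frac{1}{306}} = \frac{1}{\frac{9441937}{306}} = \frac{306}{9441937}$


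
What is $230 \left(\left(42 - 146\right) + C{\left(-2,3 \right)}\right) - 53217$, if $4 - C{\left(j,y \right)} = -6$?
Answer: $-74837$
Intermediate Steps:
$C{\left(j,y \right)} = 10$ ($C{\left(j,y \right)} = 4 - -6 = 4 + 6 = 10$)
$230 \left(\left(42 - 146\right) + C{\left(-2,3 \right)}\right) - 53217 = 230 \left(\left(42 - 146\right) + 10\right) - 53217 = 230 \left(-104 + 10\right) - 53217 = 230 \left(-94\right) - 53217 = -21620 - 53217 = -74837$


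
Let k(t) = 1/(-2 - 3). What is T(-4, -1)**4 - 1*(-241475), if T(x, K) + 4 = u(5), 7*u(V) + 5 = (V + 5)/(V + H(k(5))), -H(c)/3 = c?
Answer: 22309354302561/92236816 ≈ 2.4187e+5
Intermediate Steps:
k(t) = -1/5 (k(t) = 1/(-5) = -1/5)
H(c) = -3*c
u(V) = -5/7 + (5 + V)/(7*(3/5 + V)) (u(V) = -5/7 + ((V + 5)/(V - 3*(-1/5)))/7 = -5/7 + ((5 + V)/(V + 3/5))/7 = -5/7 + ((5 + V)/(3/5 + V))/7 = -5/7 + (5 + V)/(7*(3/5 + V)))
T(x, K) = -437/98 (T(x, K) = -4 + 10*(1 - 2*5)/(7*(3 + 5*5)) = -4 + 10*(1 - 10)/(7*(3 + 25)) = -4 + (10/7)*(-9)/28 = -4 + (10/7)*(1/28)*(-9) = -4 - 45/98 = -437/98)
T(-4, -1)**4 - 1*(-241475) = (-437/98)**4 - 1*(-241475) = 36469158961/92236816 + 241475 = 22309354302561/92236816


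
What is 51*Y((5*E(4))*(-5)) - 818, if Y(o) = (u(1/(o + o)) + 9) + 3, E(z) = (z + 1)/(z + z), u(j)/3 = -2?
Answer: -512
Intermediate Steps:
u(j) = -6 (u(j) = 3*(-2) = -6)
E(z) = (1 + z)/(2*z) (E(z) = (1 + z)/((2*z)) = (1 + z)*(1/(2*z)) = (1 + z)/(2*z))
Y(o) = 6 (Y(o) = (-6 + 9) + 3 = 3 + 3 = 6)
51*Y((5*E(4))*(-5)) - 818 = 51*6 - 818 = 306 - 818 = -512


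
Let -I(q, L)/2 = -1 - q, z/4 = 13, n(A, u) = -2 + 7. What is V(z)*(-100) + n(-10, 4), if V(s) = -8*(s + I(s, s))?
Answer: 126405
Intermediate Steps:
n(A, u) = 5
z = 52 (z = 4*13 = 52)
I(q, L) = 2 + 2*q (I(q, L) = -2*(-1 - q) = 2 + 2*q)
V(s) = -16 - 24*s (V(s) = -8*(s + (2 + 2*s)) = -8*(2 + 3*s) = -16 - 24*s)
V(z)*(-100) + n(-10, 4) = (-16 - 24*52)*(-100) + 5 = (-16 - 1248)*(-100) + 5 = -1264*(-100) + 5 = 126400 + 5 = 126405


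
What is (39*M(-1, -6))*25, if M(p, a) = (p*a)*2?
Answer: 11700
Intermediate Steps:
M(p, a) = 2*a*p (M(p, a) = (a*p)*2 = 2*a*p)
(39*M(-1, -6))*25 = (39*(2*(-6)*(-1)))*25 = (39*12)*25 = 468*25 = 11700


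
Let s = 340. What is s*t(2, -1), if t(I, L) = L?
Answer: -340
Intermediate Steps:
s*t(2, -1) = 340*(-1) = -340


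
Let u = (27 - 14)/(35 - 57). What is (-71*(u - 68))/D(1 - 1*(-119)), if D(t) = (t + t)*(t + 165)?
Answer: 35713/501600 ≈ 0.071198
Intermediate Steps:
D(t) = 2*t*(165 + t) (D(t) = (2*t)*(165 + t) = 2*t*(165 + t))
u = -13/22 (u = 13/(-22) = 13*(-1/22) = -13/22 ≈ -0.59091)
(-71*(u - 68))/D(1 - 1*(-119)) = (-71*(-13/22 - 68))/((2*(1 - 1*(-119))*(165 + (1 - 1*(-119))))) = (-71*(-1509/22))/((2*(1 + 119)*(165 + (1 + 119)))) = 107139/(22*((2*120*(165 + 120)))) = 107139/(22*((2*120*285))) = (107139/22)/68400 = (107139/22)*(1/68400) = 35713/501600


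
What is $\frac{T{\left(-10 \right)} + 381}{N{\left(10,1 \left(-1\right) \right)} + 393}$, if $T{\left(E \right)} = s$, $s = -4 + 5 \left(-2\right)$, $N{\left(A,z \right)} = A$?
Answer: $\frac{367}{403} \approx 0.91067$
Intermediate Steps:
$s = -14$ ($s = -4 - 10 = -14$)
$T{\left(E \right)} = -14$
$\frac{T{\left(-10 \right)} + 381}{N{\left(10,1 \left(-1\right) \right)} + 393} = \frac{-14 + 381}{10 + 393} = \frac{367}{403}$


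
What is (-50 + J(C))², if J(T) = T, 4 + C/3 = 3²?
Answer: 1225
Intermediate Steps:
C = 15 (C = -12 + 3*3² = -12 + 3*9 = -12 + 27 = 15)
(-50 + J(C))² = (-50 + 15)² = (-35)² = 1225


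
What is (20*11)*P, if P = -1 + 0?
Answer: -220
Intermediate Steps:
P = -1
(20*11)*P = (20*11)*(-1) = 220*(-1) = -220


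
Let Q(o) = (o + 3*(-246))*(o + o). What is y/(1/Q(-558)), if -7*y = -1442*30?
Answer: 8938356480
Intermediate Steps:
Q(o) = 2*o*(-738 + o) (Q(o) = (o - 738)*(2*o) = (-738 + o)*(2*o) = 2*o*(-738 + o))
y = 6180 (y = -(-206)*30 = -1/7*(-43260) = 6180)
y/(1/Q(-558)) = 6180/(1/(2*(-558)*(-738 - 558))) = 6180/(1/(2*(-558)*(-1296))) = 6180/(1/1446336) = 6180*1446336 = 8938356480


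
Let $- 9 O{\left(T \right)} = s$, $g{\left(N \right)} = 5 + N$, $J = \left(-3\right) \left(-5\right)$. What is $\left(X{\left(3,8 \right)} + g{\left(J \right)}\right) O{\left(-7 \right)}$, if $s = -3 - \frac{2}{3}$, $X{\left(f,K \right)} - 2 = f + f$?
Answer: $\frac{308}{27} \approx 11.407$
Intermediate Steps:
$X{\left(f,K \right)} = 2 + 2 f$ ($X{\left(f,K \right)} = 2 + \left(f + f\right) = 2 + 2 f$)
$J = 15$
$s = - \frac{11}{3}$ ($s = -3 - \frac{2}{3} = - \frac{11}{3} \approx -3.6667$)
$O{\left(T \right)} = \frac{11}{27}$ ($O{\left(T \right)} = \left(- \frac{1}{9}\right) \left(- \frac{11}{3}\right) = \frac{11}{27}$)
$\left(X{\left(3,8 \right)} + g{\left(J \right)}\right) O{\left(-7 \right)} = \left(\left(2 + 2 \cdot 3\right) + \left(5 + 15\right)\right) \frac{11}{27} = \left(\left(2 + 6\right) + 20\right) \frac{11}{27} = \left(8 + 20\right) \frac{11}{27} = 28 \cdot \frac{11}{27} = \frac{308}{27}$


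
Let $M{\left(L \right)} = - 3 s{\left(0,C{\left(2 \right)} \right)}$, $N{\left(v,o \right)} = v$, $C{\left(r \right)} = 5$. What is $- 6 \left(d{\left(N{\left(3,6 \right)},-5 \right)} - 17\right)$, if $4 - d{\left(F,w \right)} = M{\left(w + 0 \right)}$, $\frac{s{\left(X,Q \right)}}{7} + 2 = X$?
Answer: $330$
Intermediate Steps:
$s{\left(X,Q \right)} = -14 + 7 X$
$M{\left(L \right)} = 42$ ($M{\left(L \right)} = - 3 \left(-14 + 7 \cdot 0\right) = - 3 \left(-14 + 0\right) = \left(-3\right) \left(-14\right) = 42$)
$d{\left(F,w \right)} = -38$ ($d{\left(F,w \right)} = 4 - 42 = -38$)
$- 6 \left(d{\left(N{\left(3,6 \right)},-5 \right)} - 17\right) = - 6 \left(-38 - 17\right) = \left(-6\right) \left(-55\right) = 330$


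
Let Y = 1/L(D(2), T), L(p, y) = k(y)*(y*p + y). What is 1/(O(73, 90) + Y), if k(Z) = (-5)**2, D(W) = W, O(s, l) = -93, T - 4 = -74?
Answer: -5250/488251 ≈ -0.010753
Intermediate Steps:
T = -70 (T = 4 - 74 = -70)
k(Z) = 25
L(p, y) = 25*y + 25*p*y (L(p, y) = 25*(y*p + y) = 25*(p*y + y) = 25*(y + p*y) = 25*y + 25*p*y)
Y = -1/5250 (Y = 1/(25*(-70)*(1 + 2)) = 1/(25*(-70)*3) = 1/(-5250) = -1/5250 ≈ -0.00019048)
1/(O(73, 90) + Y) = 1/(-93 - 1/5250) = 1/(-488251/5250) = -5250/488251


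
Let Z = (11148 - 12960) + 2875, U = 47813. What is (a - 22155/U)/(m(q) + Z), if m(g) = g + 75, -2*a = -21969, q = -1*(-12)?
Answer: 1050359487/109969900 ≈ 9.5513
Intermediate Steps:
q = 12
a = 21969/2 (a = -½*(-21969) = 21969/2 ≈ 10985.)
Z = 1063 (Z = -1812 + 2875 = 1063)
m(g) = 75 + g
(a - 22155/U)/(m(q) + Z) = (21969/2 - 22155/47813)/((75 + 12) + 1063) = (21969/2 - 22155*1/47813)/(87 + 1063) = (21969/2 - 22155/47813)/1150 = (1050359487/95626)*(1/1150) = 1050359487/109969900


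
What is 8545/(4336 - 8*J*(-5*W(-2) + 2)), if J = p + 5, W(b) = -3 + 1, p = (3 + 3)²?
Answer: 1709/80 ≈ 21.362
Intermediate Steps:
p = 36 (p = 6² = 36)
W(b) = -2
J = 41 (J = 36 + 5 = 41)
8545/(4336 - 8*J*(-5*W(-2) + 2)) = 8545/(4336 - 8*41*(-5*(-2) + 2)) = 8545/(4336 - 328*(10 + 2)) = 8545/(4336 - 328*12) = 8545/(4336 - 1*3936) = 8545/(4336 - 3936) = 8545/400 = 8545*(1/400) = 1709/80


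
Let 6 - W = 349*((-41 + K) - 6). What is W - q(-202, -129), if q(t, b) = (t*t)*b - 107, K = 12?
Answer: 5276044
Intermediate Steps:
q(t, b) = -107 + b*t**2 (q(t, b) = t**2*b - 107 = b*t**2 - 107 = -107 + b*t**2)
W = 12221 (W = 6 - 349*((-41 + 12) - 6) = 6 - 349*(-29 - 6) = 6 - 349*(-35) = 6 - 1*(-12215) = 6 + 12215 = 12221)
W - q(-202, -129) = 12221 - (-107 - 129*(-202)**2) = 12221 - (-107 - 129*40804) = 12221 - (-107 - 5263716) = 12221 - 1*(-5263823) = 12221 + 5263823 = 5276044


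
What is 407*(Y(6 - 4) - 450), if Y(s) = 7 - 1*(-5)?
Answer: -178266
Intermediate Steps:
Y(s) = 12 (Y(s) = 7 + 5 = 12)
407*(Y(6 - 4) - 450) = 407*(12 - 450) = 407*(-438) = -178266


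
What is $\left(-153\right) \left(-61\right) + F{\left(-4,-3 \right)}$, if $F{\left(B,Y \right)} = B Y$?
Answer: $9345$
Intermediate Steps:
$\left(-153\right) \left(-61\right) + F{\left(-4,-3 \right)} = \left(-153\right) \left(-61\right) - -12 = 9333 + 12 = 9345$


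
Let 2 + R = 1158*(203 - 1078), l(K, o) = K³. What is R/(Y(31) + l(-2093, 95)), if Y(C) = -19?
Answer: 253313/2292174594 ≈ 0.00011051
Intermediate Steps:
R = -1013252 (R = -2 + 1158*(203 - 1078) = -2 + 1158*(-875) = -2 - 1013250 = -1013252)
R/(Y(31) + l(-2093, 95)) = -1013252/(-19 + (-2093)³) = -1013252/(-19 - 9168698357) = -1013252/(-9168698376) = -1013252*(-1/9168698376) = 253313/2292174594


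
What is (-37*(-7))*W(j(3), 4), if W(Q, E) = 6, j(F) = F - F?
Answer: 1554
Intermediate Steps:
j(F) = 0
(-37*(-7))*W(j(3), 4) = -37*(-7)*6 = 259*6 = 1554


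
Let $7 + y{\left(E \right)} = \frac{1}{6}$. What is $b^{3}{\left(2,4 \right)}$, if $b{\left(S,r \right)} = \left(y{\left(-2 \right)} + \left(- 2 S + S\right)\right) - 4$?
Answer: $- \frac{456533}{216} \approx -2113.6$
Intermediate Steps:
$y{\left(E \right)} = - \frac{41}{6}$ ($y{\left(E \right)} = -7 + \frac{1}{6} = - \frac{41}{6}$)
$b{\left(S,r \right)} = - \frac{65}{6} - S$ ($b{\left(S,r \right)} = \left(- \frac{41}{6} + \left(- 2 S + S\right)\right) - 4 = \left(- \frac{41}{6} - S\right) - 4 = - \frac{65}{6} - S$)
$b^{3}{\left(2,4 \right)} = \left(- \frac{65}{6} - 2\right)^{3} = \left(- \frac{77}{6}\right)^{3} = - \frac{456533}{216}$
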